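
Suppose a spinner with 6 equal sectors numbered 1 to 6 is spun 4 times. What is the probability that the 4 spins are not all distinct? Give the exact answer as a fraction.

13/18

P(all 4 different) = 6/6 · 5/6 · ··· · 3/6 = 5/18.
P(at least two equal) = 1 − 5/18 = 13/18.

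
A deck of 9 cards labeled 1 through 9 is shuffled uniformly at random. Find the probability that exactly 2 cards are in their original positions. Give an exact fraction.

103/560

Choose which 2 of the 9 are fixed: C(9,2) = 36 ways.
The remaining 7 must have no fixed point: D(7) = 1854.
P = 36·1854/362880 = 103/560.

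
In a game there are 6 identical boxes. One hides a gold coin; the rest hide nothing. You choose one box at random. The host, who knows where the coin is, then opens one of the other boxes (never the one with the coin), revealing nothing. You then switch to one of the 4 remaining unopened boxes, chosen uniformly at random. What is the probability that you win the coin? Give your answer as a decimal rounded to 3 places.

0.208

Your original box holds the coin with probability 1/6, so the other 5 collectively hold it with probability 5/6.
The host can always find an empty box to open, so this doesn't change that 5/6; it is now spread over the 4 remaining unopened boxes.
P(win by switching) = (5/6) · (1/4) = 5/24 ≈ 0.208.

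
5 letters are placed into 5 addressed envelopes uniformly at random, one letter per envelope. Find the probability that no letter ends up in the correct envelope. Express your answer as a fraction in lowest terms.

11/30

This is the derangement probability: permutations of 5 with no fixed point.
D(5) = 5! · (1 − 1/1! + 1/2! − ··· + (−1)^5/5!) = 44.
P = 44/120 = 11/30.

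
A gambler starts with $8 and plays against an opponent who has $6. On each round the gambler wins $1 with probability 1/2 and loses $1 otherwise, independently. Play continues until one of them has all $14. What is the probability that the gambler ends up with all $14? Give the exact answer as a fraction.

4/7

With a fair step, P(i) = ½P(i−1) + ½P(i+1) with P(0)=0, P(14)=1 has the linear solution P(i) = i/14.
P(8) = 8/14 = 4/7.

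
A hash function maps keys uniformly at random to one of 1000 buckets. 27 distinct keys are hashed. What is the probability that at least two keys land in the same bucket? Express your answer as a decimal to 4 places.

It's easier to compute the probability that all 27 are distinct.
P(all distinct) = 1000/1000 · 999/1000 · ··· · 974/1000 ≈ 0.7018.
So the probability of at least one match is 1 − 0.7018 = 0.2982.

0.2982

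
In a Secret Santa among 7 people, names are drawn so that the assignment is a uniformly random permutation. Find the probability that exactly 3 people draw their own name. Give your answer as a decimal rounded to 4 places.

0.0625

Choose which 3 of the 7 are fixed: C(7,3) = 35 ways.
The remaining 4 must have no fixed point: D(4) = 9.
P = 35·9/5040 = 1/16 ≈ 0.0625.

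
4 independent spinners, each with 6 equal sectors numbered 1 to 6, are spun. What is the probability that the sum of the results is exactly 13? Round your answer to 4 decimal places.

0.1080

There are 6^4 = 1296 equally likely outcomes.
The number of ordered 4-tuples from {1,…,6} summing to 13 is 140.
P(sum = 13) = 140/1296 = 35/324 ≈ 0.1080.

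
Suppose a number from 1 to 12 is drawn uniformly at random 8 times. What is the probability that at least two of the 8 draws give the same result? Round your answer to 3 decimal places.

0.954

P(all 8 different) = 12/12 · 11/12 · ··· · 5/12 ≈ 0.046.
P(at least two equal) = 1 − 0.046 = 0.954.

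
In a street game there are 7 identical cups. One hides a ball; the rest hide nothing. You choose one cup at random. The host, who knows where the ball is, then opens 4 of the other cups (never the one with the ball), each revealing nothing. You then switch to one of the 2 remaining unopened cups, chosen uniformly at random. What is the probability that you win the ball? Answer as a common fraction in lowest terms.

3/7

Your original cup holds the ball with probability 1/7, so the other 6 collectively hold it with probability 6/7.
The host can always find 4 empty cups to open, so the reveals don't change that 6/7; it is now spread over the 2 remaining unopened cups.
P(win by switching) = (6/7) · (1/2) = 3/7.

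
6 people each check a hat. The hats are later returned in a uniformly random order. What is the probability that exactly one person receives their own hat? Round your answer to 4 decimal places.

Choose which one is fixed: C(6,1) = 6 ways.
The remaining 5 must have no fixed point: D(5) = 44.
P = 6·44/720 = 11/30 ≈ 0.3667.

0.3667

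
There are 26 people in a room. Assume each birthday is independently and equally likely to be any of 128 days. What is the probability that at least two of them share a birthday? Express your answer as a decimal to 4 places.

0.9346

It's easier to compute the probability that all 26 are distinct.
P(all distinct) = 128/128 · 127/128 · ··· · 103/128 ≈ 0.0654.
So the probability of at least one match is 1 − 0.0654 = 0.9346.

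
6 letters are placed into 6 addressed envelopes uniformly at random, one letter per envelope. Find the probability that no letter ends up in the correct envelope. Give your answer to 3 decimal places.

This is the derangement probability: permutations of 6 with no fixed point.
D(6) = 6! · (1 − 1/1! + 1/2! − ··· + (−1)^6/6!) = 265.
P = 265/720 = 53/144 ≈ 0.368.

0.368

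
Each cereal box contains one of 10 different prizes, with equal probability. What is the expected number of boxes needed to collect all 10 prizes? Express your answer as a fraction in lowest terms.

7381/252

After i distinct types are collected, each trial gives a new one with probability (10−i)/10, so the expected wait for the next new type is 10/(10−i).
E = 10/10 + 10/9 + 10/8 + 10/7 + 10/6 + 10/5 + 10/4 + 10/3 + 10/2 + 10/1 = 7381/252.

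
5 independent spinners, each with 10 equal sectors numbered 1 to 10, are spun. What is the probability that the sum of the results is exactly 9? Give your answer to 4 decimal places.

0.0007

There are 10^5 = 100000 equally likely outcomes.
The number of ordered 5-tuples from {1,…,10} summing to 9 is 70.
P(sum = 9) = 70/100000 = 7/10000 ≈ 0.0007.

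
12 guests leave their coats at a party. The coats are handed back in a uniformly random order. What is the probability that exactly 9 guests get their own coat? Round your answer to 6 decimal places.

Choose which 9 of the 12 are fixed: C(12,9) = 220 ways.
The remaining 3 must have no fixed point: D(3) = 2.
P = 220·2/479001600 = 1/1088640 ≈ 0.000001.

0.000001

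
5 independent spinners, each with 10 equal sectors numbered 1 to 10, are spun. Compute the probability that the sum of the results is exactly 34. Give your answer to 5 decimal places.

There are 10^5 = 100000 equally likely outcomes.
The number of ordered 5-tuples from {1,…,10} summing to 34 is 3795.
P(sum = 34) = 3795/100000 = 759/20000 ≈ 0.03795.

0.03795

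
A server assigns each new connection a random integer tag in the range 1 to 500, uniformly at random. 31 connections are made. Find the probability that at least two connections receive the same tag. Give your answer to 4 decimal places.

It's easier to compute the probability that all 31 are distinct.
P(all distinct) = 500/500 · 499/500 · ··· · 470/500 ≈ 0.3869.
So the probability of at least one match is 1 − 0.3869 = 0.6131.

0.6131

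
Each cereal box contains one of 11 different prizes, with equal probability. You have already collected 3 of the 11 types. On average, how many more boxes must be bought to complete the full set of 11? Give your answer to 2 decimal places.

29.90

Starting from 3 distinct types, each trial gives a new one with probability (11−i)/11 when i types are held, so the wait for the next new type is 11/(11−i).
E = 11/8 + 11/7 + 11/6 + 11/5 + 11/4 + 11/3 + 11/2 + 11/1 = 8371/280 ≈ 29.90.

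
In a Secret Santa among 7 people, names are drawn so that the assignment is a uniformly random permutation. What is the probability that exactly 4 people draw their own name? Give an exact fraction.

1/72

Choose which 4 of the 7 are fixed: C(7,4) = 35 ways.
The remaining 3 must have no fixed point: D(3) = 2.
P = 35·2/5040 = 1/72.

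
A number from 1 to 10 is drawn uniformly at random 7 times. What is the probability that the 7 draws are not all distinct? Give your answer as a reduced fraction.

2936/3125

P(all 7 different) = 10/10 · 9/10 · ··· · 4/10 = 189/3125.
P(at least two equal) = 1 − 189/3125 = 2936/3125.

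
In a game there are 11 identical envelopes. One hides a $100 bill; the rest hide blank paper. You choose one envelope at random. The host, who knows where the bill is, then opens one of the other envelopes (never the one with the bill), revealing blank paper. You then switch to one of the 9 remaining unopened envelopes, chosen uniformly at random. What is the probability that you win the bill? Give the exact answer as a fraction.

Your original envelope holds the bill with probability 1/11, so the other 10 collectively hold it with probability 10/11.
The host can always find an empty envelope to open, so this doesn't change that 10/11; it is now spread over the 9 remaining unopened envelopes.
P(win by switching) = (10/11) · (1/9) = 10/99.

10/99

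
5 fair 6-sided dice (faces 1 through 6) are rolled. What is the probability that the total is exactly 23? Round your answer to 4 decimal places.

0.0392

There are 6^5 = 7776 equally likely outcomes.
The number of ordered 5-tuples from {1,…,6} summing to 23 is 305.
P(sum = 23) = 305/7776 ≈ 0.0392.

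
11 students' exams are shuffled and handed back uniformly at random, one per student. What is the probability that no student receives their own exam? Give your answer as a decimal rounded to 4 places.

This is the derangement probability: permutations of 11 with no fixed point.
D(11) = 11! · (1 − 1/1! + 1/2! − ··· + (−1)^11/11!) = 14684570.
P = 14684570/39916800 = 1468457/3991680 ≈ 0.3679.

0.3679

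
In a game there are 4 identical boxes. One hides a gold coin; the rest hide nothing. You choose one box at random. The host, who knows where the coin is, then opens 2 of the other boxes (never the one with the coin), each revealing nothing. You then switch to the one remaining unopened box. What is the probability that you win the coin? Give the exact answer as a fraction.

Your original box holds the coin with probability 1/4, so the other 3 collectively hold it with probability 3/4.
The host can always find 2 empty boxes to open, so the reveals don't change that 3/4; it is now spread over the 1 remaining unopened box.
P(win by switching) = (3/4) · (1/1) = 3/4.

3/4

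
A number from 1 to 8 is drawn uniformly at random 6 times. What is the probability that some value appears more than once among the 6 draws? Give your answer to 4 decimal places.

0.9231

P(all 6 different) = 8/8 · 7/8 · ··· · 3/8 ≈ 0.0769.
P(at least two equal) = 1 − 0.0769 = 0.9231.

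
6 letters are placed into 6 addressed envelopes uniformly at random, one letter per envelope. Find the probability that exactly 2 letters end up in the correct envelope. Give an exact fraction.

Choose which 2 of the 6 are fixed: C(6,2) = 15 ways.
The remaining 4 must have no fixed point: D(4) = 9.
P = 15·9/720 = 3/16.

3/16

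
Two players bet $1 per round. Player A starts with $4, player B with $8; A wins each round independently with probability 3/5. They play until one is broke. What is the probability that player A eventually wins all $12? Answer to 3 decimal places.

0.809

Let r = q/p = (2/5)/(3/5) = 2/3. The recurrence P(i) = p·P(i+1) + q·P(i−1) with P(0)=0, P(12)=1 gives P(i) = (1 − r^i)/(1 − r^12).
P(4) = (1 − (2/3)^4) / (1 − (2/3)^12) = 6561/8113 ≈ 0.809.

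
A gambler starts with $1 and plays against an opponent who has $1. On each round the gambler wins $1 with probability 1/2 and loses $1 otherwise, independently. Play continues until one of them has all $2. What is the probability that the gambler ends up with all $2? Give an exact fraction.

With a fair step, P(i) = ½P(i−1) + ½P(i+1) with P(0)=0, P(2)=1 has the linear solution P(i) = i/2.
P(1) = 1/2.

1/2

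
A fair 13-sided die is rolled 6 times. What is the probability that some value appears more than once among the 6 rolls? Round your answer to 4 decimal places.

0.7440

P(all 6 different) = 13/13 · 12/13 · ··· · 8/13 ≈ 0.2560.
P(at least two equal) = 1 − 0.2560 = 0.7440.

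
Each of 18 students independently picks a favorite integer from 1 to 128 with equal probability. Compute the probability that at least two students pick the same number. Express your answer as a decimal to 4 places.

0.7146

It's easier to compute the probability that all 18 are distinct.
P(all distinct) = 128/128 · 127/128 · ··· · 111/128 ≈ 0.2854.
So the probability of at least one match is 1 − 0.2854 = 0.7146.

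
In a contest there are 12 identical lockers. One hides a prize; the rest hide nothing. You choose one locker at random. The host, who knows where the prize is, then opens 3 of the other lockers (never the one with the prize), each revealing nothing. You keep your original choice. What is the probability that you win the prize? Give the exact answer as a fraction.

The host can always open 3 empty lockers regardless of your choice, so the reveals give no information about your original locker.
P(win by staying) = 1/12.

1/12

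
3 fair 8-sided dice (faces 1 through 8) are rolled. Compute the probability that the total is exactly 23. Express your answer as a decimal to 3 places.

There are 8^3 = 512 equally likely outcomes.
The number of ordered 3-tuples from {1,…,8} summing to 23 is 3.
P(sum = 23) = 3/512 ≈ 0.006.

0.006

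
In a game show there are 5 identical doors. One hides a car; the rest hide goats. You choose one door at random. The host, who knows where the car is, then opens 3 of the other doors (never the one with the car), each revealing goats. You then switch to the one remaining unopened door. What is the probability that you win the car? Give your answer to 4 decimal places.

0.8000

Your original door holds the car with probability 1/5, so the other 4 collectively hold it with probability 4/5.
The host can always find 3 empty doors to open, so the reveals don't change that 4/5; it is now spread over the 1 remaining unopened door.
P(win by switching) = (4/5) · (1/1) = 4/5 ≈ 0.8000.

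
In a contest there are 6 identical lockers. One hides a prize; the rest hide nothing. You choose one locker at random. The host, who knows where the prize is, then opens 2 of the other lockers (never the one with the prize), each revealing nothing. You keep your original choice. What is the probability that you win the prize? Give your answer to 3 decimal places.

The host can always open 2 empty lockers regardless of your choice, so the reveals give no information about your original locker.
P(win by staying) = 1/6 ≈ 0.167.

0.167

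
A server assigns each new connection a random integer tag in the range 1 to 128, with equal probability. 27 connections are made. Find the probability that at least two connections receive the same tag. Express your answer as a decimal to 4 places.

It's easier to compute the probability that all 27 are distinct.
P(all distinct) = 128/128 · 127/128 · ··· · 102/128 ≈ 0.0521.
So the probability of at least one match is 1 − 0.0521 = 0.9479.

0.9479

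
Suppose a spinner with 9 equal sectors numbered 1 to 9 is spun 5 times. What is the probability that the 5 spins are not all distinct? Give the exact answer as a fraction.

P(all 5 different) = 9/9 · 8/9 · ··· · 5/9 = 560/2187.
P(at least two equal) = 1 − 560/2187 = 1627/2187.

1627/2187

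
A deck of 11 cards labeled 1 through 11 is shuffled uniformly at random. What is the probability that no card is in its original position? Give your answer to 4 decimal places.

This is the derangement probability: permutations of 11 with no fixed point.
D(11) = 11! · (1 − 1/1! + 1/2! − ··· + (−1)^11/11!) = 14684570.
P = 14684570/39916800 = 1468457/3991680 ≈ 0.3679.

0.3679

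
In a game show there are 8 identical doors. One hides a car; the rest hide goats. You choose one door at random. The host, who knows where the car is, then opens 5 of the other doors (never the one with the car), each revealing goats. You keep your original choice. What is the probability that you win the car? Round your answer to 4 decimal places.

The host can always open 5 empty doors regardless of your choice, so the reveals give no information about your original door.
P(win by staying) = 1/8 ≈ 0.1250.

0.1250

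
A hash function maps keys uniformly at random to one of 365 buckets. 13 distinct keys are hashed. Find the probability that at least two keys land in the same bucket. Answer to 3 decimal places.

0.194

It's easier to compute the probability that all 13 are distinct.
P(all distinct) = 365/365 · 364/365 · ··· · 353/365 ≈ 0.806.
So the probability of at least one match is 1 − 0.806 = 0.194.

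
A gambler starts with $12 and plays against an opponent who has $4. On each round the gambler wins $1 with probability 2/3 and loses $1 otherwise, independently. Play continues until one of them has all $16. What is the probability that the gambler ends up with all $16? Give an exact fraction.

Let r = q/p = (1/3)/(2/3) = 1/2. The recurrence P(i) = p·P(i+1) + q·P(i−1) with P(0)=0, P(16)=1 gives P(i) = (1 − r^i)/(1 − r^16).
P(12) = (1 − (1/2)^12) / (1 − (1/2)^16) = 4368/4369.

4368/4369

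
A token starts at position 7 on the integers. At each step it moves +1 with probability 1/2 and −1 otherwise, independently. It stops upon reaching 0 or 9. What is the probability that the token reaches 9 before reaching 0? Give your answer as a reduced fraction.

With a fair step, P(i) = ½P(i−1) + ½P(i+1) with P(0)=0, P(9)=1 has the linear solution P(i) = i/9.
P(7) = 7/9.

7/9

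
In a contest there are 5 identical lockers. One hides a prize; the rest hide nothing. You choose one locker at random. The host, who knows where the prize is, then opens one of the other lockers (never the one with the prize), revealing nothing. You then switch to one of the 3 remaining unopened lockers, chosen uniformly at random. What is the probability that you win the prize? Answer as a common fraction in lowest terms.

4/15

Your original locker holds the prize with probability 1/5, so the other 4 collectively hold it with probability 4/5.
The host can always find an empty locker to open, so this doesn't change that 4/5; it is now spread over the 3 remaining unopened lockers.
P(win by switching) = (4/5) · (1/3) = 4/15.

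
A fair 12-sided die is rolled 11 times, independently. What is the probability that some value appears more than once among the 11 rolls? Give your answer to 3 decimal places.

0.999

P(all 11 different) = 12/12 · 11/12 · ··· · 2/12 ≈ 0.001.
P(at least two equal) = 1 − 0.001 = 0.999.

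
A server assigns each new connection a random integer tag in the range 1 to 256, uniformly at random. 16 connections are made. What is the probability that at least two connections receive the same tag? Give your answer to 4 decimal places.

0.3803

It's easier to compute the probability that all 16 are distinct.
P(all distinct) = 256/256 · 255/256 · ··· · 241/256 ≈ 0.6197.
So the probability of at least one match is 1 − 0.6197 = 0.3803.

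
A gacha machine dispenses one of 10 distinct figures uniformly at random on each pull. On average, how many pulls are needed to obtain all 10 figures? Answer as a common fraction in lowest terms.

7381/252

After i distinct types are collected, each trial gives a new one with probability (10−i)/10, so the expected wait for the next new type is 10/(10−i).
E = 10/10 + 10/9 + 10/8 + 10/7 + 10/6 + 10/5 + 10/4 + 10/3 + 10/2 + 10/1 = 7381/252.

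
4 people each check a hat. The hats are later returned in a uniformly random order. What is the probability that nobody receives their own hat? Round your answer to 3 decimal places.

This is the derangement probability: permutations of 4 with no fixed point.
D(4) = 4! · (1 − 1/1! + 1/2! − ··· + (−1)^4/4!) = 9.
P = 9/24 = 3/8 ≈ 0.375.

0.375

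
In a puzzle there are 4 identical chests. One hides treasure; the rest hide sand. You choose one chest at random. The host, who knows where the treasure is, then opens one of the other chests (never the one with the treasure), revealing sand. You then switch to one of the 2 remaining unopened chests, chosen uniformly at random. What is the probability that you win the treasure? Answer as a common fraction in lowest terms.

3/8

Your original chest holds the treasure with probability 1/4, so the other 3 collectively hold it with probability 3/4.
The host can always find an empty chest to open, so this doesn't change that 3/4; it is now spread over the 2 remaining unopened chests.
P(win by switching) = (3/4) · (1/2) = 3/8.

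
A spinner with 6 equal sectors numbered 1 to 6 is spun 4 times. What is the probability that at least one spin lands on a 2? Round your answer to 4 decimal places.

0.5177

P(no spin lands on a 2) = (5/6)^4 ≈ 0.4823.
P(at least one) = 1 − 0.4823 = 0.5177.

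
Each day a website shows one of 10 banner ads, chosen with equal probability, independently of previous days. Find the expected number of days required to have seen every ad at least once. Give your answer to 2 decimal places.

After i distinct types are collected, each trial gives a new one with probability (10−i)/10, so the expected wait for the next new type is 10/(10−i).
E = 10/10 + 10/9 + 10/8 + 10/7 + 10/6 + 10/5 + 10/4 + 10/3 + 10/2 + 10/1 = 7381/252 ≈ 29.29.

29.29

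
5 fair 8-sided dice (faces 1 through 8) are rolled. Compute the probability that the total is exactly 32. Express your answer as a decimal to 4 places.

0.0150

There are 8^5 = 32768 equally likely outcomes.
The number of ordered 5-tuples from {1,…,8} summing to 32 is 490.
P(sum = 32) = 490/32768 = 245/16384 ≈ 0.0150.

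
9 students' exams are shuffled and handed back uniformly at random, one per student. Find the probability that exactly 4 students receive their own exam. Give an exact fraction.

Choose which 4 of the 9 are fixed: C(9,4) = 126 ways.
The remaining 5 must have no fixed point: D(5) = 44.
P = 126·44/362880 = 11/720.

11/720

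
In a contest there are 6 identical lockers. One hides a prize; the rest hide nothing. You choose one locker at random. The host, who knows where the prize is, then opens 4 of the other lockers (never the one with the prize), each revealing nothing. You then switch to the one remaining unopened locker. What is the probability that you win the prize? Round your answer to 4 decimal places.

0.8333

Your original locker holds the prize with probability 1/6, so the other 5 collectively hold it with probability 5/6.
The host can always find 4 empty lockers to open, so the reveals don't change that 5/6; it is now spread over the 1 remaining unopened locker.
P(win by switching) = (5/6) · (1/1) = 5/6 ≈ 0.8333.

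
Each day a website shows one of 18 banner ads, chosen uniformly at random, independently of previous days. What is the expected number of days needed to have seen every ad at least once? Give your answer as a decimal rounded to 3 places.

After i distinct types are collected, each trial gives a new one with probability (18−i)/18, so the expected wait for the next new type is 18/(18−i).
E = 18/18 + 18/17 + 18/16 + 18/15 + 18/14 + 18/13 + 18/12 + 18/11 + 18/10 + 18/9 + 18/8 + 18/7 + 18/6 + 18/5 + 18/4 + 18/3 + 18/2 + 18/1 = 42822903/680680 ≈ 62.912.

62.912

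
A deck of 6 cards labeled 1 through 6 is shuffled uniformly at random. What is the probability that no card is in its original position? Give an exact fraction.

53/144

This is the derangement probability: permutations of 6 with no fixed point.
D(6) = 6! · (1 − 1/1! + 1/2! − ··· + (−1)^6/6!) = 265.
P = 265/720 = 53/144.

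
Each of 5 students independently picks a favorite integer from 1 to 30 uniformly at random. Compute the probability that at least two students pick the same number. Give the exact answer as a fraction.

It's easier to compute the probability that all 5 are distinct.
P(all distinct) = 30/30 · 29/30 · ··· · 26/30 = 2639/3750.
So the probability of at least one match is 1 − 2639/3750 = 1111/3750.

1111/3750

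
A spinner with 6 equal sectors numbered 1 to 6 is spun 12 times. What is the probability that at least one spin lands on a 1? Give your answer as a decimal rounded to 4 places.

P(no spin lands on a 1) = (5/6)^12 ≈ 0.1122.
P(at least one) = 1 − 0.1122 = 0.8878.

0.8878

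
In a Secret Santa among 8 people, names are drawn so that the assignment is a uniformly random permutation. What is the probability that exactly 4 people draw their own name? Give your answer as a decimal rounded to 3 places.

0.016

Choose which 4 of the 8 are fixed: C(8,4) = 70 ways.
The remaining 4 must have no fixed point: D(4) = 9.
P = 70·9/40320 = 1/64 ≈ 0.016.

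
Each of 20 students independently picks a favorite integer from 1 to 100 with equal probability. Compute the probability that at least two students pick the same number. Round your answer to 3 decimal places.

0.870

It's easier to compute the probability that all 20 are distinct.
P(all distinct) = 100/100 · 99/100 · ··· · 81/100 ≈ 0.130.
So the probability of at least one match is 1 − 0.130 = 0.870.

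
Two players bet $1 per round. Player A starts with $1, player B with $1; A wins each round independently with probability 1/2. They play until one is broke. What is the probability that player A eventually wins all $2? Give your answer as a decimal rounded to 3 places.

With a fair step, P(i) = ½P(i−1) + ½P(i+1) with P(0)=0, P(2)=1 has the linear solution P(i) = i/2.
P(1) = 1/2 ≈ 0.500.

0.500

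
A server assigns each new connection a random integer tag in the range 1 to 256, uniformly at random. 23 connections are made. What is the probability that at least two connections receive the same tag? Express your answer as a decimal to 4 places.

It's easier to compute the probability that all 23 are distinct.
P(all distinct) = 256/256 · 255/256 · ··· · 234/256 ≈ 0.3611.
So the probability of at least one match is 1 − 0.3611 = 0.6389.

0.6389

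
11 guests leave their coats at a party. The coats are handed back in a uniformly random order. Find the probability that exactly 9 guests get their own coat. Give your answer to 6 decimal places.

Choose which 9 of the 11 are fixed: C(11,9) = 55 ways.
The remaining 2 must have no fixed point: D(2) = 1.
P = 55·1/39916800 = 1/725760 ≈ 0.000001.

0.000001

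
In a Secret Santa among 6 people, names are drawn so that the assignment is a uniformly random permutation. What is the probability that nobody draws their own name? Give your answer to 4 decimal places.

0.3681

This is the derangement probability: permutations of 6 with no fixed point.
D(6) = 6! · (1 − 1/1! + 1/2! − ··· + (−1)^6/6!) = 265.
P = 265/720 = 53/144 ≈ 0.3681.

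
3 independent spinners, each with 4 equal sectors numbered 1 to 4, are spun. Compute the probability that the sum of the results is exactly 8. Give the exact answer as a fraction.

There are 4^3 = 64 equally likely outcomes.
The number of ordered 3-tuples from {1,…,4} summing to 8 is 12.
P(sum = 8) = 12/64 = 3/16.

3/16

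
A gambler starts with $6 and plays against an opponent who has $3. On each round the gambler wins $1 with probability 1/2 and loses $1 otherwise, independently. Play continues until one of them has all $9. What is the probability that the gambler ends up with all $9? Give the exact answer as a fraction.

With a fair step, P(i) = ½P(i−1) + ½P(i+1) with P(0)=0, P(9)=1 has the linear solution P(i) = i/9.
P(6) = 6/9 = 2/3.

2/3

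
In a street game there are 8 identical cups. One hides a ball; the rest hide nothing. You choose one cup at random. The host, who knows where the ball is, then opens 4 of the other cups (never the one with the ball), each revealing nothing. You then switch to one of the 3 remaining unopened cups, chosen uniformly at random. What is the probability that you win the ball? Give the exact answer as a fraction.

7/24

Your original cup holds the ball with probability 1/8, so the other 7 collectively hold it with probability 7/8.
The host can always find 4 empty cups to open, so the reveals don't change that 7/8; it is now spread over the 3 remaining unopened cups.
P(win by switching) = (7/8) · (1/3) = 7/24.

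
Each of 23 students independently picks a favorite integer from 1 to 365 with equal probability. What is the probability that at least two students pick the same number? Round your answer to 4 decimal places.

It's easier to compute the probability that all 23 are distinct.
P(all distinct) = 365/365 · 364/365 · ··· · 343/365 ≈ 0.4927.
So the probability of at least one match is 1 − 0.4927 = 0.5073.

0.5073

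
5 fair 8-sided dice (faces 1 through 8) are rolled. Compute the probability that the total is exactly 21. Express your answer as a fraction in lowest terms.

595/8192

There are 8^5 = 32768 equally likely outcomes.
The number of ordered 5-tuples from {1,…,8} summing to 21 is 2380.
P(sum = 21) = 2380/32768 = 595/8192.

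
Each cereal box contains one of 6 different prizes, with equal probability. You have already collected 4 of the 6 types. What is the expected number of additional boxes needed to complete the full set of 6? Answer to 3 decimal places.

9.000

Starting from 4 distinct types, each trial gives a new one with probability (6−i)/6 when i types are held, so the wait for the next new type is 6/(6−i).
E = 6/2 + 6/1 = 9 ≈ 9.000.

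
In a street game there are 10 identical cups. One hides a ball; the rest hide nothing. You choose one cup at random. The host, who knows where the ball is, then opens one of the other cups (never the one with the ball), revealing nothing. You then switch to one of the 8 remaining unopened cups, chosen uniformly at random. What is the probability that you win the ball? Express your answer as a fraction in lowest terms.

Your original cup holds the ball with probability 1/10, so the other 9 collectively hold it with probability 9/10.
The host can always find an empty cup to open, so this doesn't change that 9/10; it is now spread over the 8 remaining unopened cups.
P(win by switching) = (9/10) · (1/8) = 9/80.

9/80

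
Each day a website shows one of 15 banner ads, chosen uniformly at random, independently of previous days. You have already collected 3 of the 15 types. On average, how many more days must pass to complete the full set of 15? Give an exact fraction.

86021/1848

Starting from 3 distinct types, each trial gives a new one with probability (15−i)/15 when i types are held, so the wait for the next new type is 15/(15−i).
E = 15/12 + 15/11 + 15/10 + 15/9 + 15/8 + 15/7 + 15/6 + 15/5 + 15/4 + 15/3 + 15/2 + 15/1 = 86021/1848.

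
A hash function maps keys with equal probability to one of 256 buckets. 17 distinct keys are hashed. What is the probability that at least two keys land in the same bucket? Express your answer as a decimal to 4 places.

0.4190

It's easier to compute the probability that all 17 are distinct.
P(all distinct) = 256/256 · 255/256 · ··· · 240/256 ≈ 0.5810.
So the probability of at least one match is 1 − 0.5810 = 0.4190.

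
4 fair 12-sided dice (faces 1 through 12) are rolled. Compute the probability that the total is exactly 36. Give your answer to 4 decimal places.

There are 12^4 = 20736 equally likely outcomes.
The number of ordered 4-tuples from {1,…,12} summing to 36 is 451.
P(sum = 36) = 451/20736 ≈ 0.0217.

0.0217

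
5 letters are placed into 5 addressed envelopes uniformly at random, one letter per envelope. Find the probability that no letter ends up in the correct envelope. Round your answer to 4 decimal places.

This is the derangement probability: permutations of 5 with no fixed point.
D(5) = 5! · (1 − 1/1! + 1/2! − ··· + (−1)^5/5!) = 44.
P = 44/120 = 11/30 ≈ 0.3667.

0.3667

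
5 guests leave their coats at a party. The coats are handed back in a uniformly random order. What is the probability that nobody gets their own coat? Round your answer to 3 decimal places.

This is the derangement probability: permutations of 5 with no fixed point.
D(5) = 5! · (1 − 1/1! + 1/2! − ··· + (−1)^5/5!) = 44.
P = 44/120 = 11/30 ≈ 0.367.

0.367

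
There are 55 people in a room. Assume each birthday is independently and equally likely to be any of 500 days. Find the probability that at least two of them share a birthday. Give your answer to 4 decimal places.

It's easier to compute the probability that all 55 are distinct.
P(all distinct) = 500/500 · 499/500 · ··· · 446/500 ≈ 0.0458.
So the probability of at least one match is 1 − 0.0458 = 0.9542.

0.9542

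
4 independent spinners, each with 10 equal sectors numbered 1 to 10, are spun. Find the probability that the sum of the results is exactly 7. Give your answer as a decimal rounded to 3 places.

There are 10^4 = 10000 equally likely outcomes.
The number of ordered 4-tuples from {1,…,10} summing to 7 is 20.
P(sum = 7) = 20/10000 = 1/500 ≈ 0.002.

0.002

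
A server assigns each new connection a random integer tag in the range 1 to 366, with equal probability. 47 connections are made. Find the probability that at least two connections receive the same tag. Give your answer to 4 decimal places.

It's easier to compute the probability that all 47 are distinct.
P(all distinct) = 366/366 · 365/366 · ··· · 320/366 ≈ 0.0456.
So the probability of at least one match is 1 − 0.0456 = 0.9544.

0.9544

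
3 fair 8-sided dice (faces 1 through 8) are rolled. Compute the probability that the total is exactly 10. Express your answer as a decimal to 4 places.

There are 8^3 = 512 equally likely outcomes.
The number of ordered 3-tuples from {1,…,8} summing to 10 is 36.
P(sum = 10) = 36/512 = 9/128 ≈ 0.0703.

0.0703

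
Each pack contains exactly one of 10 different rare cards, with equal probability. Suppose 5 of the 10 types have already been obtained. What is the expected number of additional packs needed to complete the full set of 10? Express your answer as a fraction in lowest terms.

Starting from 5 distinct types, each trial gives a new one with probability (10−i)/10 when i types are held, so the wait for the next new type is 10/(10−i).
E = 10/5 + 10/4 + 10/3 + 10/2 + 10/1 = 137/6.

137/6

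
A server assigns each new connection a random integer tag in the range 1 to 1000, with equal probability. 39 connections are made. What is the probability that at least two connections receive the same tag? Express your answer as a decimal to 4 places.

0.5280

It's easier to compute the probability that all 39 are distinct.
P(all distinct) = 1000/1000 · 999/1000 · ··· · 962/1000 ≈ 0.4720.
So the probability of at least one match is 1 − 0.4720 = 0.5280.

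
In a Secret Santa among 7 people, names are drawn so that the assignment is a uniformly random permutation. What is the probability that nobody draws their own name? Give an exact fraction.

103/280

This is the derangement probability: permutations of 7 with no fixed point.
D(7) = 7! · (1 − 1/1! + 1/2! − ··· + (−1)^7/7!) = 1854.
P = 1854/5040 = 103/280.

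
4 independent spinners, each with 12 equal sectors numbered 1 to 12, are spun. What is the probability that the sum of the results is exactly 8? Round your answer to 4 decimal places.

There are 12^4 = 20736 equally likely outcomes.
The number of ordered 4-tuples from {1,…,12} summing to 8 is 35.
P(sum = 8) = 35/20736 ≈ 0.0017.

0.0017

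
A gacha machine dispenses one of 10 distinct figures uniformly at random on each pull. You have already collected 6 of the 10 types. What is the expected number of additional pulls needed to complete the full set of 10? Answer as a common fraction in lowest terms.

125/6

Starting from 6 distinct types, each trial gives a new one with probability (10−i)/10 when i types are held, so the wait for the next new type is 10/(10−i).
E = 10/4 + 10/3 + 10/2 + 10/1 = 125/6.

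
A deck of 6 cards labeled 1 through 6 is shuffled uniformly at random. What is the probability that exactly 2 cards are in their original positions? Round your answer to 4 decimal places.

Choose which 2 of the 6 are fixed: C(6,2) = 15 ways.
The remaining 4 must have no fixed point: D(4) = 9.
P = 15·9/720 = 3/16 ≈ 0.1875.

0.1875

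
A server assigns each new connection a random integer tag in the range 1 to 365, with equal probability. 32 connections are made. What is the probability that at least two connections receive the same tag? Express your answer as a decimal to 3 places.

0.753

It's easier to compute the probability that all 32 are distinct.
P(all distinct) = 365/365 · 364/365 · ··· · 334/365 ≈ 0.247.
So the probability of at least one match is 1 − 0.247 = 0.753.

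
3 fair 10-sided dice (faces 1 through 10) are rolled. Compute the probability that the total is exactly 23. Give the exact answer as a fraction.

9/250

There are 10^3 = 1000 equally likely outcomes.
The number of ordered 3-tuples from {1,…,10} summing to 23 is 36.
P(sum = 23) = 36/1000 = 9/250.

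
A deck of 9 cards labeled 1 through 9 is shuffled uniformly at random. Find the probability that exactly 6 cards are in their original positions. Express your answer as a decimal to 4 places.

Choose which 6 of the 9 are fixed: C(9,6) = 84 ways.
The remaining 3 must have no fixed point: D(3) = 2.
P = 84·2/362880 = 1/2160 ≈ 0.0005.

0.0005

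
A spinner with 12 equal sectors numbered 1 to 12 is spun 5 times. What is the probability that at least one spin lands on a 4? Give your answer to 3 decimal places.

P(no spin lands on a 4) = (11/12)^5 ≈ 0.647.
P(at least one) = 1 − 0.647 = 0.353.

0.353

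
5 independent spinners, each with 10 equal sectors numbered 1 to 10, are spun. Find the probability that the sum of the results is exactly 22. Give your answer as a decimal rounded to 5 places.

There are 10^5 = 100000 equally likely outcomes.
The number of ordered 5-tuples from {1,…,10} summing to 22 is 4335.
P(sum = 22) = 4335/100000 = 867/20000 ≈ 0.04335.

0.04335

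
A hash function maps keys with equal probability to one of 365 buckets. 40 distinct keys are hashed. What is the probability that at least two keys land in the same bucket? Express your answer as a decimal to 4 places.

It's easier to compute the probability that all 40 are distinct.
P(all distinct) = 365/365 · 364/365 · ··· · 326/365 ≈ 0.1088.
So the probability of at least one match is 1 − 0.1088 = 0.8912.

0.8912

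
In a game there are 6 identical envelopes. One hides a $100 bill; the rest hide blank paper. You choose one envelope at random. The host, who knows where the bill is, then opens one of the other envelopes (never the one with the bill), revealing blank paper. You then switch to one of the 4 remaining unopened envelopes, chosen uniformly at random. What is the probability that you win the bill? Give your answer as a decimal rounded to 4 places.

Your original envelope holds the bill with probability 1/6, so the other 5 collectively hold it with probability 5/6.
The host can always find an empty envelope to open, so this doesn't change that 5/6; it is now spread over the 4 remaining unopened envelopes.
P(win by switching) = (5/6) · (1/4) = 5/24 ≈ 0.2083.

0.2083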